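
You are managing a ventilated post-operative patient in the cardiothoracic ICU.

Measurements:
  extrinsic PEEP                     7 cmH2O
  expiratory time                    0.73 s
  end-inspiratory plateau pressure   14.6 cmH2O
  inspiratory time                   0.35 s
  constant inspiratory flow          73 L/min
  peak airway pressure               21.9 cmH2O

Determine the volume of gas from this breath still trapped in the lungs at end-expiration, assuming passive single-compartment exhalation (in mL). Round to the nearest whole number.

Flow: 73 L/min ÷ 60 = 1.2167 L/s.
Vt = flow × Ti = 1.2167 L/s × 0.35 s × 1000 mL/L = 425.85 mL.
R = (PIP − Pplat)/V̇ = (21.9 − 14.6) / 1.2167 = 7.3/1.2167 = 6.0 cmH2O·s/L.
C = Vt/(Pplat − PEEP) = 425.85 / (14.6 − 7) = 425.85/7.6 = 56.033 mL/cmH2O.
τ = R × C = 6.0 × 0.05603 L/cmH2O = 0.3362 s.
Fraction remaining = e^(−Te/τ) = e^(−0.73/0.3362) = 0.114.
Trapped volume = 425.85 × 0.114 = 48.547 mL.

49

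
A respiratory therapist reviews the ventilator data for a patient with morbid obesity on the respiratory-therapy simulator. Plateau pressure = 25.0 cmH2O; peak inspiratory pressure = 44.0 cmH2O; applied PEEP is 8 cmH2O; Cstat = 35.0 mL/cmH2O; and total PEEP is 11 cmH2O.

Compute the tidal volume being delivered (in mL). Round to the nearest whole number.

490

End-expiratory occlusion gives total PEEP = 11 cmH2O (intrinsic PEEP = 11 − 8 = 3). Use total PEEP for the elastic gradient.
Vt = Cstat × (Pplat − PEEPtotal) = 35.0 × (25.0 − 11) = 35.0 × 14.0 = 490.0 mL.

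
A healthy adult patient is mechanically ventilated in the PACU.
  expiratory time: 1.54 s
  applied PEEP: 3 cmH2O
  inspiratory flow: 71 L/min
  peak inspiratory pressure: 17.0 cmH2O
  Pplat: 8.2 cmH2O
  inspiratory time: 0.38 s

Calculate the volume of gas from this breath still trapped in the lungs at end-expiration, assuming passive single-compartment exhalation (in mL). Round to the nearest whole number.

Flow: 71 L/min ÷ 60 = 1.1833 L/s.
Vt = flow × Ti = 1.1833 L/s × 0.38 s × 1000 mL/L = 449.65 mL.
R = (PIP − Pplat)/V̇ = (17.0 − 8.2) / 1.1833 = 8.8/1.1833 = 7.437 cmH2O·s/L.
C = Vt/(Pplat − PEEP) = 449.65 / (8.2 − 3) = 449.65/5.2 = 86.471 mL/cmH2O.
τ = R × C = 7.437 × 0.08647 L/cmH2O = 0.6431 s.
Fraction remaining = e^(−Te/τ) = e^(−1.54/0.6431) = 0.0912.
Trapped volume = 449.65 × 0.0912 = 41.008 mL.

41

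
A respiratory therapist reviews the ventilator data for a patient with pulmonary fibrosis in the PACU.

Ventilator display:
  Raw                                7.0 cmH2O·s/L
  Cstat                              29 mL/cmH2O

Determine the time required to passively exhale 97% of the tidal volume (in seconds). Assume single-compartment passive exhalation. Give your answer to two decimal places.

0.71

τ = R × C = 7.0 × 29 mL/cmH2O = 7.0 × 0.029 L/cmH2O = 0.203 s.
Exhaled fraction f = 1 − e^(−t/τ) → t = −τ·ln(1 − f) = −0.203·ln(0.03) = 0.7118 s.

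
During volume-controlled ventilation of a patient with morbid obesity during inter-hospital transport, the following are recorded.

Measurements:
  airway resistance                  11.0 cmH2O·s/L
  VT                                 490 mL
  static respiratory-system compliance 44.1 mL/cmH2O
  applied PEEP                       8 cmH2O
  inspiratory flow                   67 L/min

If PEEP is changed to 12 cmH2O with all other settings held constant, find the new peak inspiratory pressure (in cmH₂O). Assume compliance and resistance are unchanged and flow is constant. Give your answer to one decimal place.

35.4

Flow: 67 L/min ÷ 60 = 1.1167 L/s.
PIP = Vt/C + R·V̇ + PEEP (constant-flow equation of motion).
Only the baseline term changes: ΔPIP = ΔPEEP = 12 − 8 = 4.0 cmH2O.
Original PIP = 490/44.1 + 11.0×1.1167 + 8 = 31.395 cmH2O; new PIP = 31.395 + (4.0) = 35.395 cmH2O.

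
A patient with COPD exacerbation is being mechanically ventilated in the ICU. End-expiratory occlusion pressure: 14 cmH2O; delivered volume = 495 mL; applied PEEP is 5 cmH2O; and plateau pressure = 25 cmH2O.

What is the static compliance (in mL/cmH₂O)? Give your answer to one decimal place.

End-expiratory occlusion gives total PEEP = 14 cmH2O (intrinsic PEEP = 14 − 5 = 9). Use total PEEP for the elastic gradient.
Cstat = Vt / (Pplat − PEEPtotal) = 495 / (25 − 14) = 495 / 11.0 = 45.0 mL/cmH2O.

45.0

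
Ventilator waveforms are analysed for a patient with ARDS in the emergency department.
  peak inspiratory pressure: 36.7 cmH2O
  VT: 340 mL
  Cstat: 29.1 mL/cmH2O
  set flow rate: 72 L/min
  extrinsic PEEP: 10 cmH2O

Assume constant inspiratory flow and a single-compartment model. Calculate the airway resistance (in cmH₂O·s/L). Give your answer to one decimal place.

12.5

Flow: 72 L/min ÷ 60 = 1.2 L/s.
Equation of motion (constant flow): PIP = Vt/C + R·V̇ + PEEP.
R·V̇ = PIP − Vt/C − PEEP = 36.7 − 340/29.1 − 10 = 36.7 − 11.684 − 10 = 15.016 cmH2O.
R = 15.016 / 1.2 = 12.513 cmH2O·s/L.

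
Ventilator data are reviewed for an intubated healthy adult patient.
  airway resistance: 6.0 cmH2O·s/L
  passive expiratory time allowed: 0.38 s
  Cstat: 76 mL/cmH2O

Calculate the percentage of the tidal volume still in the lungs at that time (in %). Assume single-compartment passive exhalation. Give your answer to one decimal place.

τ = R × C = 6.0 × 76 mL/cmH2O = 6.0 × 0.076 L/cmH2O = 0.456 s.
Passive exhalation: V(t)/V₀ = e^(−t/τ) = e^(−0.38/0.456) = 0.4346.
Fraction remaining = 0.4346 → 43.46%.

43.5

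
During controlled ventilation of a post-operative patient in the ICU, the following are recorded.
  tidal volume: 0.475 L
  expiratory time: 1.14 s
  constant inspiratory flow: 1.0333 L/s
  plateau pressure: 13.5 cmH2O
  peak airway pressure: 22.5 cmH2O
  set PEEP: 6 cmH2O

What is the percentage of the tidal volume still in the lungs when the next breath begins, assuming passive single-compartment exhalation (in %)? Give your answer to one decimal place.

R = (PIP − Pplat)/V̇ = (22.5 − 13.5) / 1.0333 = 9.0/1.0333 = 8.71 cmH2O·s/L.
C = Vt/(Pplat − PEEP) = 475.0 / (13.5 − 6) = 475.0/7.5 = 63.333 mL/cmH2O.
τ = R × C = 8.71 × 0.06333 L/cmH2O = 0.5516 s.
Fraction remaining at end-expiration = e^(−Te/τ) = e^(−1.14/0.5516) = 0.1266 → 12.66%.

12.7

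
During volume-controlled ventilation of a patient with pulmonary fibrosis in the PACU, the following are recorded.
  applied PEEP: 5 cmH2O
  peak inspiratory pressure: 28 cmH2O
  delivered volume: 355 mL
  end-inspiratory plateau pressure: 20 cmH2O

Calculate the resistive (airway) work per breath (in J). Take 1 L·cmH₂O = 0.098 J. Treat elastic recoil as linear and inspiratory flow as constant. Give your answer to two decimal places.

With constant inspiratory flow the resistive pressure is constant at PIP − Pplat = 28 − 20 = 8.0 cmH2O, so resistive work = 8.0 × 0.355 = 2.84 L·cmH2O.
× 0.098 J/(L·cmH2O) → 0.2783 J.

0.28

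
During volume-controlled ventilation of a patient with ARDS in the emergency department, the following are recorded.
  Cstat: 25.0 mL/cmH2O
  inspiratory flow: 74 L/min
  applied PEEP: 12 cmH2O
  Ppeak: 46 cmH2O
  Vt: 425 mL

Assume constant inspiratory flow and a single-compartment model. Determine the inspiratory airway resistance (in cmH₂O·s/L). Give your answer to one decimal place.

13.8

Flow: 74 L/min ÷ 60 = 1.2333 L/s.
Equation of motion (constant flow): PIP = Vt/C + R·V̇ + PEEP.
R·V̇ = PIP − Vt/C − PEEP = 46 − 425/25.0 − 12 = 46 − 17.0 − 12 = 17.0 cmH2O.
R = 17.0 / 1.2333 = 13.784 cmH2O·s/L.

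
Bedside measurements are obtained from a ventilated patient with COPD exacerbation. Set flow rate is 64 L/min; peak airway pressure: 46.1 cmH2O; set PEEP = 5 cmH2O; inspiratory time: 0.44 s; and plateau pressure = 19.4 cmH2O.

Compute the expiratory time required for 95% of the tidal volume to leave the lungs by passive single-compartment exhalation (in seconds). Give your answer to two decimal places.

2.44

Flow: 64 L/min ÷ 60 = 1.0667 L/s.
Vt = flow × Ti = 1.0667 L/s × 0.44 s × 1000 mL/L = 469.35 mL.
R = (PIP − Pplat)/V̇ = (46.1 − 19.4) / 1.0667 = 26.7/1.0667 = 25.03 cmH2O·s/L.
C = Vt/(Pplat − PEEP) = 469.35 / (19.4 − 5) = 469.35/14.4 = 32.594 mL/cmH2O.
τ = R × C = 25.03 × 0.03259 L/cmH2O = 0.8157 s.
t = −τ·ln(1 − 0.95) = −0.8157·ln(0.05) = 2.444 s.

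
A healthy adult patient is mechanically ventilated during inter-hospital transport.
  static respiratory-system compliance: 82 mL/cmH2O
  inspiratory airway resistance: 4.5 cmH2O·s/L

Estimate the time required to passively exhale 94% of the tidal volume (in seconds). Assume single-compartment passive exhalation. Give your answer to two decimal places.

1.04

τ = R × C = 4.5 × 82 mL/cmH2O = 4.5 × 0.082 L/cmH2O = 0.369 s.
Exhaled fraction f = 1 − e^(−t/τ) → t = −τ·ln(1 − f) = −0.369·ln(0.06) = 1.038 s.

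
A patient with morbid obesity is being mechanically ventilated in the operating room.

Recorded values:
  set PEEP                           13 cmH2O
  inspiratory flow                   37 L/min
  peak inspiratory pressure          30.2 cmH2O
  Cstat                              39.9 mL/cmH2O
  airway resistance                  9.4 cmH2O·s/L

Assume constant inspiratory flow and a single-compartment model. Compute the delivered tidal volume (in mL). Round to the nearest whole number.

Flow: 37 L/min ÷ 60 = 0.6167 L/s.
Equation of motion (constant flow): PIP = Vt/C + R·V̇ + PEEP.
Vt/C = PIP − R·V̇ − PEEP = 30.2 − 5.797 − 13 = 11.403 cmH2O.
Vt = C × 11.403 = 39.9 × 11.403 = 454.98 mL.

455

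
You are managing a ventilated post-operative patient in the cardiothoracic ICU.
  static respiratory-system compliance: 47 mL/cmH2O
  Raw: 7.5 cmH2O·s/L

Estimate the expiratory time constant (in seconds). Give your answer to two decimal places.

0.35

τ = R × C = 7.5 × 47 mL/cmH2O = 7.5 × 0.047 L/cmH2O = 0.3525 s.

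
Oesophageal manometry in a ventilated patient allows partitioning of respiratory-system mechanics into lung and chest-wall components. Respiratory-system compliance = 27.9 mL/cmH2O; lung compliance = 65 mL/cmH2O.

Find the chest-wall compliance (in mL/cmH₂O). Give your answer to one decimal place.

1/Ccw = 1/Crs − 1/CL.
1/Ccw = 1/27.9 − 1/65 = 0.02046.
Ccw = 48.876 mL/cmH2O.

48.9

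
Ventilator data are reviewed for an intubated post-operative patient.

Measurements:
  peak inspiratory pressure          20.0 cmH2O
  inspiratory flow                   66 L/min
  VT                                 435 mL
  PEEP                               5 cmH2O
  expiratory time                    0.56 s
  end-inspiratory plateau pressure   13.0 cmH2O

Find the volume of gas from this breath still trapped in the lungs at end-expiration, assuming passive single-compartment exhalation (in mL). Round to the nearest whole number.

Flow: 66 L/min ÷ 60 = 1.1 L/s.
R = (PIP − Pplat)/V̇ = (20.0 − 13.0) / 1.1 = 7.0/1.1 = 6.364 cmH2O·s/L.
C = Vt/(Pplat − PEEP) = 435.0 / (13.0 − 5) = 435.0/8.0 = 54.375 mL/cmH2O.
τ = R × C = 6.364 × 0.05438 L/cmH2O = 0.3461 s.
Fraction remaining = e^(−Te/τ) = e^(−0.56/0.3461) = 0.1983.
Trapped volume = 435.0 × 0.1983 = 86.261 mL.

86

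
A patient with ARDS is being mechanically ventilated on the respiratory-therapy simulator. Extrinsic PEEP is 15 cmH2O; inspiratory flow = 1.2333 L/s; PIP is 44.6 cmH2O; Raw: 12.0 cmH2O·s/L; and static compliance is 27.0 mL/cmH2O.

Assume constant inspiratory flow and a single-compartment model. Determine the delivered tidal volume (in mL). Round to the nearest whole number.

400

Equation of motion (constant flow): PIP = Vt/C + R·V̇ + PEEP.
Vt/C = PIP − R·V̇ − PEEP = 44.6 − 14.8 − 15 = 14.8 cmH2O.
Vt = C × 14.8 = 27.0 × 14.8 = 399.6 mL.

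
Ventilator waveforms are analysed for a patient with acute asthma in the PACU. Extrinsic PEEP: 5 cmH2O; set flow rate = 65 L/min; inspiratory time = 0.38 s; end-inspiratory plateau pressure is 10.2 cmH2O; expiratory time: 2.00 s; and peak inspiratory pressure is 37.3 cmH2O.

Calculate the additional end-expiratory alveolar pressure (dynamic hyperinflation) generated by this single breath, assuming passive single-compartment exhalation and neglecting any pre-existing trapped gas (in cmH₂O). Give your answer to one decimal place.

1.9

Flow: 65 L/min ÷ 60 = 1.0833 L/s.
Vt = flow × Ti = 1.0833 L/s × 0.38 s × 1000 mL/L = 411.65 mL.
R = (PIP − Pplat)/V̇ = (37.3 − 10.2) / 1.0833 = 27.1/1.0833 = 25.016 cmH2O·s/L.
C = Vt/(Pplat − PEEP) = 411.65 / (10.2 − 5) = 411.65/5.2 = 79.163 mL/cmH2O.
τ = R × C = 25.016 × 0.07916 L/cmH2O = 1.98 s.
Fraction remaining = e^(−Te/τ) = e^(−2.00/1.98) = 0.3642; trapped volume = 411.65 × 0.3642 = 149.92 mL.
Additional alveolar pressure from trapping ≈ V_trapped / C = 149.92 / 79.163 = 1.894 cmH2O.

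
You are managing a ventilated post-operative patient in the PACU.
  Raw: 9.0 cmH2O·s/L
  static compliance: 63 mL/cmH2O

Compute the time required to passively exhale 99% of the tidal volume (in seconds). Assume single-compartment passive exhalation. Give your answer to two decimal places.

2.61

τ = R × C = 9.0 × 63 mL/cmH2O = 9.0 × 0.063 L/cmH2O = 0.567 s.
Exhaled fraction f = 1 − e^(−t/τ) → t = −τ·ln(1 − f) = −0.567·ln(0.01) = 2.611 s.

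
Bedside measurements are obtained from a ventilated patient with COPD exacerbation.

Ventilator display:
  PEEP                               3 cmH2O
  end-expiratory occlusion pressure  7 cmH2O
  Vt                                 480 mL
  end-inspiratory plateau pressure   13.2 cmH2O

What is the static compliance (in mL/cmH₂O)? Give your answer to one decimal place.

77.4

End-expiratory occlusion gives total PEEP = 7 cmH2O (intrinsic PEEP = 7 − 3 = 4). Use total PEEP for the elastic gradient.
Cstat = Vt / (Pplat − PEEPtotal) = 480 / (13.2 − 7) = 480 / 6.2 = 77.419 mL/cmH2O.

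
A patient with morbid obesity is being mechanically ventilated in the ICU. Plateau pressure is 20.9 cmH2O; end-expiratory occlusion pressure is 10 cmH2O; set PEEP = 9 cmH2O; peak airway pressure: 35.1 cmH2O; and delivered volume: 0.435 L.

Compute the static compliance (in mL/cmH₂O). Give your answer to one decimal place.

39.9

End-expiratory occlusion gives total PEEP = 10 cmH2O (intrinsic PEEP = 10 − 9 = 1). Use total PEEP for the elastic gradient.
Cstat = Vt / (Pplat − PEEPtotal) = 435 / (20.9 − 10) = 435 / 10.9 = 39.908 mL/cmH2O.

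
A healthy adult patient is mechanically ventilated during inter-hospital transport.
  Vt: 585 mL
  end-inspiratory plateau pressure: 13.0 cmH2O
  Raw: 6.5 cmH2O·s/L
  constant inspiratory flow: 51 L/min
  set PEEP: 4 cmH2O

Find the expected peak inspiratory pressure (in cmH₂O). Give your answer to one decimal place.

Flow: 51 L/min ÷ 60 = 0.85 L/s.
PIP = Pplat + Raw × flow = 13.0 + 6.5 × 0.85 = 13.0 + 5.525 = 18.525 cmH2O.

18.5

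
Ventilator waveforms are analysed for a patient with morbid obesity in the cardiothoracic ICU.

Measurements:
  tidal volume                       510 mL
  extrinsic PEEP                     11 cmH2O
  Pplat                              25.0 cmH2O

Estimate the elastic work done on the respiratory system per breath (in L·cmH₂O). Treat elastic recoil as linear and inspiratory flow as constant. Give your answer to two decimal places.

3.57

Elastic work ≈ ½ × (Pplat − PEEP) × Vt = 0.5 × (25.0 − 11) × 0.510 L = 0.5 × 14.0 × 0.510 = 3.57 L·cmH2O.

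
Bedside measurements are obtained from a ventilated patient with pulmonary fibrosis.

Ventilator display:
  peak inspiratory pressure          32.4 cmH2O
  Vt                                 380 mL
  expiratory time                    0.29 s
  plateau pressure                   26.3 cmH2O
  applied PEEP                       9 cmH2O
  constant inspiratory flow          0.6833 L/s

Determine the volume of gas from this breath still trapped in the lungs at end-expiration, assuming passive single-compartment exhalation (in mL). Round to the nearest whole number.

87

R = (PIP − Pplat)/V̇ = (32.4 − 26.3) / 0.6833 = 6.1/0.6833 = 8.927 cmH2O·s/L.
C = Vt/(Pplat − PEEP) = 380.0 / (26.3 − 9) = 380.0/17.3 = 21.965 mL/cmH2O.
τ = R × C = 8.927 × 0.02197 L/cmH2O = 0.1961 s.
Fraction remaining = e^(−Te/τ) = e^(−0.29/0.1961) = 0.2279.
Trapped volume = 380.0 × 0.2279 = 86.602 mL.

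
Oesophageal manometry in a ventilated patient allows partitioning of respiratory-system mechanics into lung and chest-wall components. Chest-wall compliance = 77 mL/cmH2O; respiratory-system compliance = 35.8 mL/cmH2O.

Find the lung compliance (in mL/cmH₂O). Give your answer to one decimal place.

66.9

1/CL = 1/Crs − 1/Ccw.
1/CL = 1/35.8 − 1/77 = 0.01495.
CL = 66.89 mL/cmH2O.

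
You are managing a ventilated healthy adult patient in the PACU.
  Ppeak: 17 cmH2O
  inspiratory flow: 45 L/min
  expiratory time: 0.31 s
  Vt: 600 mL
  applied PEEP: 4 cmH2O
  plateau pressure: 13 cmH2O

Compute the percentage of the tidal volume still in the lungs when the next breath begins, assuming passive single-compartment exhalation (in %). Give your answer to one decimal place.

41.8

Flow: 45 L/min ÷ 60 = 0.75 L/s.
R = (PIP − Pplat)/V̇ = (17 − 13) / 0.75 = 4.0/0.75 = 5.333 cmH2O·s/L.
C = Vt/(Pplat − PEEP) = 600.0 / (13 − 4) = 600.0/9.0 = 66.667 mL/cmH2O.
τ = R × C = 5.333 × 0.06667 L/cmH2O = 0.3556 s.
Fraction remaining at end-expiration = e^(−Te/τ) = e^(−0.31/0.3556) = 0.4182 → 41.82%.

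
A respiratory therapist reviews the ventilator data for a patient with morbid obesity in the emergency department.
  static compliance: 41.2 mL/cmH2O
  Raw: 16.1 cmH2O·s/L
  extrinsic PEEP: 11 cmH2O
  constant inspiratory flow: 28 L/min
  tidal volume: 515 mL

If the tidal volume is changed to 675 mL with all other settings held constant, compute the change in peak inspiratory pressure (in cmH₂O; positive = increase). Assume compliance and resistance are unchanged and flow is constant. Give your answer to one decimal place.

PIP = Vt/C + R·V̇ + PEEP (constant-flow equation of motion).
Only the elastic term changes: ΔPIP = ΔVt / C = (675 − 515) / 41.2 = 3.883 cmH2O.

3.9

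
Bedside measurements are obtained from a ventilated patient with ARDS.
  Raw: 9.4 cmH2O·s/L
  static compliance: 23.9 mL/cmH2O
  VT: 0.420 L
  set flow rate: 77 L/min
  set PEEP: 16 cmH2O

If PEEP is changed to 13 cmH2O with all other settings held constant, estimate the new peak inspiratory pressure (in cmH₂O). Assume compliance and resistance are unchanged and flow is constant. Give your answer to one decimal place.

Flow: 77 L/min ÷ 60 = 1.2833 L/s.
PIP = Vt/C + R·V̇ + PEEP (constant-flow equation of motion).
Only the baseline term changes: ΔPIP = ΔPEEP = 13 − 16 = -3.0 cmH2O.
Original PIP = 420/23.9 + 9.4×1.2833 + 16 = 45.636 cmH2O; new PIP = 45.636 + (-3.0) = 42.636 cmH2O.

42.6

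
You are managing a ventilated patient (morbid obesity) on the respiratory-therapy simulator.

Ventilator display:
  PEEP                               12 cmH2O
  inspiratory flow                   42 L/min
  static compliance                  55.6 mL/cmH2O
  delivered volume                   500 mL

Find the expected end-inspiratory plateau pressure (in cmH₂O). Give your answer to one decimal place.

21.0

Pplat = PEEP + Vt / Cstat = 12 + 500 / 55.6 = 12 + 8.993 = 20.993 cmH2O.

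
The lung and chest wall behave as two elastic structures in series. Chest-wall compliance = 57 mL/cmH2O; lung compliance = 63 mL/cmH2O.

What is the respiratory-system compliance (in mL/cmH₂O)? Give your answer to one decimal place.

29.9

Lung and chest wall are elastances in series: 1/Crs = 1/CL + 1/Ccw.
1/Crs = 1/63 + 1/57 = 0.03342.
Crs = 29.922 mL/cmH2O.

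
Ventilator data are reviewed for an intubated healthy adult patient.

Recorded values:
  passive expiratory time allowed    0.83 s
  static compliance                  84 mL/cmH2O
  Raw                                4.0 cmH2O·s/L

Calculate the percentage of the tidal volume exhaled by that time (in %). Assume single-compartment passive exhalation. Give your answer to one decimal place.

91.5

τ = R × C = 4.0 × 84 mL/cmH2O = 4.0 × 0.084 L/cmH2O = 0.336 s.
Passive exhalation: V(t)/V₀ = e^(−t/τ) = e^(−0.83/0.336) = 0.08456.
Fraction exhaled = 1 − 0.08456 = 0.9154 → 91.54%.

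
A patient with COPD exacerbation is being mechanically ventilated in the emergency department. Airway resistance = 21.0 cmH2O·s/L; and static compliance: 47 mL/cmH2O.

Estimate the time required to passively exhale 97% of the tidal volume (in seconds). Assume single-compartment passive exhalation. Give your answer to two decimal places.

τ = R × C = 21.0 × 47 mL/cmH2O = 21.0 × 0.047 L/cmH2O = 0.987 s.
Exhaled fraction f = 1 − e^(−t/τ) → t = −τ·ln(1 − f) = −0.987·ln(0.03) = 3.461 s.

3.46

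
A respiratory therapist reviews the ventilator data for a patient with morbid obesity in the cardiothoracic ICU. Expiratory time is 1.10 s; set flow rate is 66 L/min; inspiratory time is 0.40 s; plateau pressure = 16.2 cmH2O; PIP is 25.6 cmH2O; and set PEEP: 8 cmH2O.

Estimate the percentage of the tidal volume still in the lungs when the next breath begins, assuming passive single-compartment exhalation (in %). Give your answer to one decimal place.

9.1

Flow: 66 L/min ÷ 60 = 1.1 L/s.
Vt = flow × Ti = 1.1 L/s × 0.40 s × 1000 mL/L = 440.0 mL.
R = (PIP − Pplat)/V̇ = (25.6 − 16.2) / 1.1 = 9.4/1.1 = 8.545 cmH2O·s/L.
C = Vt/(Pplat − PEEP) = 440.0 / (16.2 − 8) = 440.0/8.2 = 53.659 mL/cmH2O.
τ = R × C = 8.545 × 0.05366 L/cmH2O = 0.4585 s.
Fraction remaining at end-expiration = e^(−Te/τ) = e^(−1.10/0.4585) = 0.0908 → 9.08%.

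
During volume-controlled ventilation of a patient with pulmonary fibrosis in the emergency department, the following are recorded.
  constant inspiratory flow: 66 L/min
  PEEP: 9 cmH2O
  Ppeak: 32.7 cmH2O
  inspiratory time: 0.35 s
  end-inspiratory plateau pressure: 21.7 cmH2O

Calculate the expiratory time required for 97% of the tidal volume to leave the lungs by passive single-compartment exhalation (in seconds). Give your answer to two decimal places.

Flow: 66 L/min ÷ 60 = 1.1 L/s.
Vt = flow × Ti = 1.1 L/s × 0.35 s × 1000 mL/L = 385.0 mL.
R = (PIP − Pplat)/V̇ = (32.7 − 21.7) / 1.1 = 11.0/1.1 = 10.0 cmH2O·s/L.
C = Vt/(Pplat − PEEP) = 385.0 / (21.7 − 9) = 385.0/12.7 = 30.315 mL/cmH2O.
τ = R × C = 10.0 × 0.03032 L/cmH2O = 0.3032 s.
t = −τ·ln(1 − 0.97) = −0.3032·ln(0.03) = 1.063 s.

1.06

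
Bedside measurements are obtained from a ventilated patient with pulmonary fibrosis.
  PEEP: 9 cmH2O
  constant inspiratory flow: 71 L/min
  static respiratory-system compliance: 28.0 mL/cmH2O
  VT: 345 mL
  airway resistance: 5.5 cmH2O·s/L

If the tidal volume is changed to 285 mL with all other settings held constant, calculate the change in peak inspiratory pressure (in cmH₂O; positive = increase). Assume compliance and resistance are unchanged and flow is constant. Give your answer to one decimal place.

PIP = Vt/C + R·V̇ + PEEP (constant-flow equation of motion).
Only the elastic term changes: ΔPIP = ΔVt / C = (285 − 345) / 28.0 = -2.143 cmH2O.

-2.1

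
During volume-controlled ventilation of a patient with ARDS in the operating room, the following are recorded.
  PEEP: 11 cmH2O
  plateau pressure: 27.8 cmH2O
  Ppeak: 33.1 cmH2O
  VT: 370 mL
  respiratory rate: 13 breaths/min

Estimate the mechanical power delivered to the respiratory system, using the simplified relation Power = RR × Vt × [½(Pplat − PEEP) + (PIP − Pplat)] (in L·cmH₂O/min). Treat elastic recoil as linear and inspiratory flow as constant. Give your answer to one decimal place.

65.9

Per-breath work = Vt × [½(Pplat−PEEP) + (PIP−Pplat)] = 0.370 × [0.5×16.8 + 5.3] = 0.370 × 13.7 = 5.069 L·cmH2O.
Power = 13 × 5.069 = 65.897 L·cmH2O/min.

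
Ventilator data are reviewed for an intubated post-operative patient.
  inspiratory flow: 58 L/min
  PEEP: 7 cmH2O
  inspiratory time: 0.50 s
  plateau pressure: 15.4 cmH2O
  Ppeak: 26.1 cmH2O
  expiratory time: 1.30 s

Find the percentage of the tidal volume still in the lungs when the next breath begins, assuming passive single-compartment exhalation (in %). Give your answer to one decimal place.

13.0

Flow: 58 L/min ÷ 60 = 0.9667 L/s.
Vt = flow × Ti = 0.9667 L/s × 0.50 s × 1000 mL/L = 483.35 mL.
R = (PIP − Pplat)/V̇ = (26.1 − 15.4) / 0.9667 = 10.7/0.9667 = 11.069 cmH2O·s/L.
C = Vt/(Pplat − PEEP) = 483.35 / (15.4 − 7) = 483.35/8.4 = 57.542 mL/cmH2O.
τ = R × C = 11.069 × 0.05754 L/cmH2O = 0.6369 s.
Fraction remaining at end-expiration = e^(−Te/τ) = e^(−1.30/0.6369) = 0.1299 → 12.99%.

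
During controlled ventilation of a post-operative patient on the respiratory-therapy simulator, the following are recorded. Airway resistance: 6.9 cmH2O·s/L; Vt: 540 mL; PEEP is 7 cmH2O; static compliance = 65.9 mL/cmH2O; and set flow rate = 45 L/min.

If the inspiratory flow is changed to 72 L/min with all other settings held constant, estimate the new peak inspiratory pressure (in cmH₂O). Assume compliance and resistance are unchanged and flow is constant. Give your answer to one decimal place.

23.5

Flow: 45 L/min ÷ 60 = 0.75 L/s.
New flow: 72 L/min ÷ 60 = 1.2 L/s.
PIP = Vt/C + R·V̇ + PEEP (constant-flow equation of motion).
Only the resistive term changes: ΔPIP = R × ΔV̇ = 6.9 × (1.2 − 0.75) = 6.9 × 0.45 = 3.105 cmH2O.
Original PIP = 540/65.9 + 6.9×0.75 + 7 = 20.369 cmH2O; new PIP = 20.369 + (3.105) = 23.474 cmH2O.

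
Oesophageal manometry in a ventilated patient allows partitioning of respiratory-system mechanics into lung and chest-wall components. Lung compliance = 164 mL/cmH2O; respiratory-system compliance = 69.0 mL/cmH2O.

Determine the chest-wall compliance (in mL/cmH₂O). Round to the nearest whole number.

119

1/Ccw = 1/Crs − 1/CL.
1/Ccw = 1/69.0 − 1/164 = 0.008395.
Ccw = 119.12 mL/cmH2O.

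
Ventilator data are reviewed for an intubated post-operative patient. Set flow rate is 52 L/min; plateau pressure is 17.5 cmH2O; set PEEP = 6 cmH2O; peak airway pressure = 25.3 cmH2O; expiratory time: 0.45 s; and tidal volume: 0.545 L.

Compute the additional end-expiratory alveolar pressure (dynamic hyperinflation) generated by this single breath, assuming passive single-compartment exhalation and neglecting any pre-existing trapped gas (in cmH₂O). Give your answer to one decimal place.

4.0

Flow: 52 L/min ÷ 60 = 0.8667 L/s.
R = (PIP − Pplat)/V̇ = (25.3 − 17.5) / 0.8667 = 7.8/0.8667 = 9.0 cmH2O·s/L.
C = Vt/(Pplat − PEEP) = 545.0 / (17.5 − 6) = 545.0/11.5 = 47.391 mL/cmH2O.
τ = R × C = 9.0 × 0.04739 L/cmH2O = 0.4265 s.
Fraction remaining = e^(−Te/τ) = e^(−0.45/0.4265) = 0.3482; trapped volume = 545.0 × 0.3482 = 189.77 mL.
Additional alveolar pressure from trapping ≈ V_trapped / C = 189.77 / 47.391 = 4.004 cmH2O.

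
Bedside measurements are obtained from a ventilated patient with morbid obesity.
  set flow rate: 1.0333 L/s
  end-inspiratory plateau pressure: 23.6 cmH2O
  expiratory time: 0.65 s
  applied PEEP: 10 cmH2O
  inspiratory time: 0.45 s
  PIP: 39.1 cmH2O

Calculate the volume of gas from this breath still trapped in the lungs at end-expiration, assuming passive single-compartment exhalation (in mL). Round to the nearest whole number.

131

Vt = flow × Ti = 1.0333 L/s × 0.45 s × 1000 mL/L = 464.99 mL.
R = (PIP − Pplat)/V̇ = (39.1 − 23.6) / 1.0333 = 15.5/1.0333 = 15.0 cmH2O·s/L.
C = Vt/(Pplat − PEEP) = 464.99 / (23.6 − 10) = 464.99/13.6 = 34.19 mL/cmH2O.
τ = R × C = 15.0 × 0.03419 L/cmH2O = 0.5129 s.
Fraction remaining = e^(−Te/τ) = e^(−0.65/0.5129) = 0.2816.
Trapped volume = 464.99 × 0.2816 = 130.94 mL.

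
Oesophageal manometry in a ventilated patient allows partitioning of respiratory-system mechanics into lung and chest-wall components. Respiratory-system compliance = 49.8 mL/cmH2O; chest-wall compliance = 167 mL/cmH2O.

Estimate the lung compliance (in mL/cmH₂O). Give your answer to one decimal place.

71.0

1/CL = 1/Crs − 1/Ccw.
1/CL = 1/49.8 − 1/167 = 0.01409.
CL = 70.972 mL/cmH2O.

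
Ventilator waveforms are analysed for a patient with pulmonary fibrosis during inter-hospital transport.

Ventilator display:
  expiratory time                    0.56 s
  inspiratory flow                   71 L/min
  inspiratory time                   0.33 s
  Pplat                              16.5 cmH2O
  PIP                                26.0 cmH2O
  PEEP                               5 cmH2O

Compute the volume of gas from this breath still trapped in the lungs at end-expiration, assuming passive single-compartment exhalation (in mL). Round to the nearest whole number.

Flow: 71 L/min ÷ 60 = 1.1833 L/s.
Vt = flow × Ti = 1.1833 L/s × 0.33 s × 1000 mL/L = 390.49 mL.
R = (PIP − Pplat)/V̇ = (26.0 − 16.5) / 1.1833 = 9.5/1.1833 = 8.028 cmH2O·s/L.
C = Vt/(Pplat − PEEP) = 390.49 / (16.5 − 5) = 390.49/11.5 = 33.956 mL/cmH2O.
τ = R × C = 8.028 × 0.03396 L/cmH2O = 0.2726 s.
Fraction remaining = e^(−Te/τ) = e^(−0.56/0.2726) = 0.1282.
Trapped volume = 390.49 × 0.1282 = 50.061 mL.

50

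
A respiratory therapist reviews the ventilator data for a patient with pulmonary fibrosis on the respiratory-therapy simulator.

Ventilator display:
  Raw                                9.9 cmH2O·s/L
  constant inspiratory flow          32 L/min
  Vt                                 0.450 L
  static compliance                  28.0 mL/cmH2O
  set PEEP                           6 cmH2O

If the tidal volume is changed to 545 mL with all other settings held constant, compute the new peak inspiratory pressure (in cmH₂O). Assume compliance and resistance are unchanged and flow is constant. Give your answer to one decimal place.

Flow: 32 L/min ÷ 60 = 0.5333 L/s.
PIP = Vt/C + R·V̇ + PEEP (constant-flow equation of motion).
Only the elastic term changes: ΔPIP = ΔVt / C = (545 − 450) / 28.0 = 3.393 cmH2O.
Original PIP = 450/28.0 + 9.9×0.5333 + 6 = 27.351 cmH2O; new PIP = 27.351 + (3.393) = 30.744 cmH2O.

30.7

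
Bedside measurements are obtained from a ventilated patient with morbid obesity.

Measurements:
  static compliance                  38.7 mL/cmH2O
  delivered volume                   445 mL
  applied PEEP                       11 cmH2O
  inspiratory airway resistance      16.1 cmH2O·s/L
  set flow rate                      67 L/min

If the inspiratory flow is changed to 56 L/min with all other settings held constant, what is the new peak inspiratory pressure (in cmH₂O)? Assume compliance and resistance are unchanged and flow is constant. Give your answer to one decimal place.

37.5

Flow: 67 L/min ÷ 60 = 1.1167 L/s.
New flow: 56 L/min ÷ 60 = 0.9333 L/s.
PIP = Vt/C + R·V̇ + PEEP (constant-flow equation of motion).
Only the resistive term changes: ΔPIP = R × ΔV̇ = 16.1 × (0.9333 − 1.1167) = 16.1 × -0.1834 = -2.953 cmH2O.
Original PIP = 445/38.7 + 16.1×1.1167 + 11 = 40.478 cmH2O; new PIP = 40.478 + (-2.953) = 37.525 cmH2O.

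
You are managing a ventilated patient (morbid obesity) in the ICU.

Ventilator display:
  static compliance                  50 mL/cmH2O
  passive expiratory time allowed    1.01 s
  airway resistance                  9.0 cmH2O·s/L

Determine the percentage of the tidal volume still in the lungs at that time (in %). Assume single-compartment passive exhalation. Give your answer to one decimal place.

10.6

τ = R × C = 9.0 × 50 mL/cmH2O = 9.0 × 0.050 L/cmH2O = 0.45 s.
Passive exhalation: V(t)/V₀ = e^(−t/τ) = e^(−1.01/0.45) = 0.106.
Fraction remaining = 0.106 → 10.6%.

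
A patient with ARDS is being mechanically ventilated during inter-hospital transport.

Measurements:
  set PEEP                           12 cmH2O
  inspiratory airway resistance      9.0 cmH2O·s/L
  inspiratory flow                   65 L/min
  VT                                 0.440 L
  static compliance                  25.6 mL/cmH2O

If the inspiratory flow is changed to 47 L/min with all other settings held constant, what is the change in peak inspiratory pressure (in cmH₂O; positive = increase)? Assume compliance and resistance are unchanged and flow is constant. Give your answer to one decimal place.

Flow: 65 L/min ÷ 60 = 1.0833 L/s.
New flow: 47 L/min ÷ 60 = 0.7833 L/s.
PIP = Vt/C + R·V̇ + PEEP (constant-flow equation of motion).
Only the resistive term changes: ΔPIP = R × ΔV̇ = 9.0 × (0.7833 − 1.0833) = 9.0 × -0.3 = -2.7 cmH2O.

-2.7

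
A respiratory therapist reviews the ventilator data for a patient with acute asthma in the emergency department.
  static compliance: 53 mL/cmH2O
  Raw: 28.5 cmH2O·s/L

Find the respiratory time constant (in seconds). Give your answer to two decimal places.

τ = R × C = 28.5 × 53 mL/cmH2O = 28.5 × 0.053 L/cmH2O = 1.511 s.

1.51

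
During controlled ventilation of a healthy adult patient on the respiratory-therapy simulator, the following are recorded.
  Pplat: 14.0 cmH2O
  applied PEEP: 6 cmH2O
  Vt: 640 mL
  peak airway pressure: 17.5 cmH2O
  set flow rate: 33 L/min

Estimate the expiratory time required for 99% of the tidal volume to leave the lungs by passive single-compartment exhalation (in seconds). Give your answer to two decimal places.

2.34

Flow: 33 L/min ÷ 60 = 0.55 L/s.
R = (PIP − Pplat)/V̇ = (17.5 − 14.0) / 0.55 = 3.5/0.55 = 6.364 cmH2O·s/L.
C = Vt/(Pplat − PEEP) = 640.0 / (14.0 − 6) = 640.0/8.0 = 80.0 mL/cmH2O.
τ = R × C = 6.364 × 0.08 L/cmH2O = 0.5091 s.
t = −τ·ln(1 − 0.99) = −0.5091·ln(0.01) = 2.344 s.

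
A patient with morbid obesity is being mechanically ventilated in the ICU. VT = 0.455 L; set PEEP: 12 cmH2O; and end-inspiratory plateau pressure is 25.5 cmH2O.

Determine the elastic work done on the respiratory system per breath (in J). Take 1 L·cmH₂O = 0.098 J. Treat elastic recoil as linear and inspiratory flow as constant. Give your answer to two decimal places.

Elastic work ≈ ½ × (Pplat − PEEP) × Vt = 0.5 × (25.5 − 12) × 0.455 L = 0.5 × 13.5 × 0.455 = 3.071 L·cmH2O.
× 0.098 J/(L·cmH2O) → 0.301 J.

0.30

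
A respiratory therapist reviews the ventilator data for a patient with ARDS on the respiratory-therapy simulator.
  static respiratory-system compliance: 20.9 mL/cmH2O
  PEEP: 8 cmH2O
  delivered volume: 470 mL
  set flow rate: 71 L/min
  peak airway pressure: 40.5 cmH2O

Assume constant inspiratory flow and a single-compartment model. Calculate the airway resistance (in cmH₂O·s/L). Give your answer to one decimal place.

8.5

Flow: 71 L/min ÷ 60 = 1.1833 L/s.
Equation of motion (constant flow): PIP = Vt/C + R·V̇ + PEEP.
R·V̇ = PIP − Vt/C − PEEP = 40.5 − 470/20.9 − 8 = 40.5 − 22.488 − 8 = 10.012 cmH2O.
R = 10.012 / 1.1833 = 8.461 cmH2O·s/L.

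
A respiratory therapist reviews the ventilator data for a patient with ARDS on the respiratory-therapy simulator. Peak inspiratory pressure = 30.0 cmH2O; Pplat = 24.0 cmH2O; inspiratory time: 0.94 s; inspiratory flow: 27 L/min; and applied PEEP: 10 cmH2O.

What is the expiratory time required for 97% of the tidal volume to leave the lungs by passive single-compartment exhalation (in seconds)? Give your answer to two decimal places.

1.41

Flow: 27 L/min ÷ 60 = 0.45 L/s.
Vt = flow × Ti = 0.45 L/s × 0.94 s × 1000 mL/L = 423.0 mL.
R = (PIP − Pplat)/V̇ = (30.0 − 24.0) / 0.45 = 6.0/0.45 = 13.333 cmH2O·s/L.
C = Vt/(Pplat − PEEP) = 423.0 / (24.0 − 10) = 423.0/14.0 = 30.214 mL/cmH2O.
τ = R × C = 13.333 × 0.03021 L/cmH2O = 0.4028 s.
t = −τ·ln(1 − 0.97) = −0.4028·ln(0.03) = 1.412 s.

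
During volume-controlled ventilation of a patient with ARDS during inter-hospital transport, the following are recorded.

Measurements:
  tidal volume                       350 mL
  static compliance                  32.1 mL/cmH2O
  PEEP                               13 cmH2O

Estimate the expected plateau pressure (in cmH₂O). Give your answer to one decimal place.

Pplat = PEEP + Vt / Cstat = 13 + 350 / 32.1 = 13 + 10.903 = 23.903 cmH2O.

23.9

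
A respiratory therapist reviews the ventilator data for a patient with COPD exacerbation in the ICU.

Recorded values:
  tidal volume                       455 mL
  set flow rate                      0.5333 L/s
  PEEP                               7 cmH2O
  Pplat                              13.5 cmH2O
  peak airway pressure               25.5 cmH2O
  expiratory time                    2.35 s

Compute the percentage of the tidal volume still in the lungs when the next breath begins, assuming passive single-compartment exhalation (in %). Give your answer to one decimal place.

R = (PIP − Pplat)/V̇ = (25.5 − 13.5) / 0.5333 = 12.0/0.5333 = 22.501 cmH2O·s/L.
C = Vt/(Pplat − PEEP) = 455.0 / (13.5 − 7) = 455.0/6.5 = 70.0 mL/cmH2O.
τ = R × C = 22.501 × 0.07 L/cmH2O = 1.575 s.
Fraction remaining at end-expiration = e^(−Te/τ) = e^(−2.35/1.575) = 0.2249 → 22.49%.

22.5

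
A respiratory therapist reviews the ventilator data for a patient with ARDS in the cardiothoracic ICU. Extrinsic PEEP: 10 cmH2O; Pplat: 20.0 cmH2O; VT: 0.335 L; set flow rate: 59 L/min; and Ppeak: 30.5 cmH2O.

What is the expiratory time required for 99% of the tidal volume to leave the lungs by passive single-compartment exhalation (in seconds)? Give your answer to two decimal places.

Flow: 59 L/min ÷ 60 = 0.9833 L/s.
R = (PIP − Pplat)/V̇ = (30.5 − 20.0) / 0.9833 = 10.5/0.9833 = 10.678 cmH2O·s/L.
C = Vt/(Pplat − PEEP) = 335.0 / (20.0 − 10) = 335.0/10.0 = 33.5 mL/cmH2O.
τ = R × C = 10.678 × 0.0335 L/cmH2O = 0.3577 s.
t = −τ·ln(1 − 0.99) = −0.3577·ln(0.01) = 1.647 s.

1.65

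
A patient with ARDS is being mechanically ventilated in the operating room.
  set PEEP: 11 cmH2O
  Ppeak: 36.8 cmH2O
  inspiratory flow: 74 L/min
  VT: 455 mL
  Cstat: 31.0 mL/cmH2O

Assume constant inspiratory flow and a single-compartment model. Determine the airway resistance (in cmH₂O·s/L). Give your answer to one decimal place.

9.0

Flow: 74 L/min ÷ 60 = 1.2333 L/s.
Equation of motion (constant flow): PIP = Vt/C + R·V̇ + PEEP.
R·V̇ = PIP − Vt/C − PEEP = 36.8 − 455/31.0 − 11 = 36.8 − 14.677 − 11 = 11.123 cmH2O.
R = 11.123 / 1.2333 = 9.019 cmH2O·s/L.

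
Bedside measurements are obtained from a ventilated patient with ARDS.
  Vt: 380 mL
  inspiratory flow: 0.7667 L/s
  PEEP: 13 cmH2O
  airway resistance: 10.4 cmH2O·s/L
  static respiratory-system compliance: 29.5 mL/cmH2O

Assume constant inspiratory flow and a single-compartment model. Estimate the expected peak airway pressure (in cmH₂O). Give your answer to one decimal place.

33.9

Equation of motion (constant flow): PIP = Vt/C + R·V̇ + PEEP.
PIP = 380/29.5 + 10.4×0.7667 + 13 = 12.881 + 7.974 + 13 = 33.855 cmH2O.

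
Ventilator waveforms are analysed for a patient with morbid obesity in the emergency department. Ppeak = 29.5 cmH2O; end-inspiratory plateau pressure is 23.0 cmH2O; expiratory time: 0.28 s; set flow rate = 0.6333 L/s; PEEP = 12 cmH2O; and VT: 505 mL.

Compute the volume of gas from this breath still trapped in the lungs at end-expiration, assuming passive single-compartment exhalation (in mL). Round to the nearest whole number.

279

R = (PIP − Pplat)/V̇ = (29.5 − 23.0) / 0.6333 = 6.5/0.6333 = 10.264 cmH2O·s/L.
C = Vt/(Pplat − PEEP) = 505.0 / (23.0 − 12) = 505.0/11.0 = 45.909 mL/cmH2O.
τ = R × C = 10.264 × 0.04591 L/cmH2O = 0.4712 s.
Fraction remaining = e^(−Te/τ) = e^(−0.28/0.4712) = 0.552.
Trapped volume = 505.0 × 0.552 = 278.76 mL.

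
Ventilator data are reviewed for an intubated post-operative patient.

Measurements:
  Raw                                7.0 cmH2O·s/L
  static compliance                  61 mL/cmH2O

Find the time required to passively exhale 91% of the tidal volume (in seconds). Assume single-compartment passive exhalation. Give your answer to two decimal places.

τ = R × C = 7.0 × 61 mL/cmH2O = 7.0 × 0.061 L/cmH2O = 0.427 s.
Exhaled fraction f = 1 − e^(−t/τ) → t = −τ·ln(1 − f) = −0.427·ln(0.09) = 1.028 s.

1.03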